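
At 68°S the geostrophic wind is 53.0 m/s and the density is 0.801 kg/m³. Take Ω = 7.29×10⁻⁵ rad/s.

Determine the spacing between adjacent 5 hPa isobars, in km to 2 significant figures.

Coriolis parameter at 68°S:
f = 2Ω sin φ = 2 × 7.29×10⁻⁵ × sin 68° = 1.35×10⁻⁴ s⁻¹
Geostrophic balance rearranged: |∂P/∂n| = f ρ V_g
|∂P/∂n| = 1.35×10⁻⁴ × 0.801 × 53.0 = 5.74×10⁻³ Pa/m
Isobar spacing: Δn = ΔP/|∂P/∂n| = 500 Pa / 5.74×10⁻³ Pa/m = 87124 m ≈ 87 km

87 km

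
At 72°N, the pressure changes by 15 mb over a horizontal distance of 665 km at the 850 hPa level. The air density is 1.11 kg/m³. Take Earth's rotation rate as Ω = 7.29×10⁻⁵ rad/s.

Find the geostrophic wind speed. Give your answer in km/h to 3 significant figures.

52.8 km/h

Coriolis parameter at 72°N:
f = 2Ω sin φ = 2 × 7.29×10⁻⁵ × sin 72° = 1.39×10⁻⁴ s⁻¹
Pressure gradient: |∂P/∂n| = 1500 Pa / 665000 m = 2.26×10⁻³ Pa/m
Geostrophic balance (pressure-gradient force = Coriolis force):
V_g = (1/(fρ)) |∂P/∂n| = 2.26×10⁻³ / (1.39×10⁻⁴ × 1.11) = 14.7 m/s
Converting: 14.7 m/s × 3.6 = 52.8 km/h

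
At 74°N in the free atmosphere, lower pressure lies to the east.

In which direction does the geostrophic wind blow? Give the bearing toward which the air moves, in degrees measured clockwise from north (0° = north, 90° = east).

180°

The pressure-gradient force points toward the east (bearing 090°).
Geostrophic balance: in the Northern Hemisphere the Coriolis force deflects motion to the right, so the geostrophic wind blows 90° to the right of the pressure-gradient force (low pressure on the left).
Rotating 090° by 90° clockwise gives 180° — the wind blows toward the south.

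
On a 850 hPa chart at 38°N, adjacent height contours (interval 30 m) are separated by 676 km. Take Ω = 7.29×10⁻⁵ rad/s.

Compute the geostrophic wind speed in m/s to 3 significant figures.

Coriolis parameter at 38°N:
f = 2Ω sin φ = 2 × 7.29×10⁻⁵ × sin 38° = 8.98×10⁻⁵ s⁻¹
Height gradient: |∂Z/∂n| = 30 m / 676000 m = 4.44×10⁻⁵
On a pressure surface, geostrophic balance gives V_g = (g/f)|∂Z/∂n|:
V_g = 9.81 × 4.44×10⁻⁵ / 8.98×10⁻⁵ = 4.85 m/s

4.85 m/s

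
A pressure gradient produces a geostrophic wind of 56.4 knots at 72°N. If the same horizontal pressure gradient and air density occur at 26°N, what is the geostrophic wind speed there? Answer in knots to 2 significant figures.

120 knots

With the same pressure gradient and density, V_g ∝ 1/f ∝ 1/sin φ.
V₂ = V₁ · sin φ₁ / sin φ₂ = 56.4 × sin 72° / sin 26°
V₂ = 56.4 × 0.9511/0.4384 = 120 knots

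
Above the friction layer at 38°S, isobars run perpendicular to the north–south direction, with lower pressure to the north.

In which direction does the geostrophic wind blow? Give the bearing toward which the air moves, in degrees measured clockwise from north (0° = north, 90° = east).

The pressure-gradient force points toward the north (bearing 000°).
Geostrophic balance: in the Southern Hemisphere the Coriolis force deflects motion to the left, so the geostrophic wind blows 90° to the left of the pressure-gradient force (low pressure on the right).
Rotating 000° by 90° counterclockwise gives 270° — the wind blows toward the west.

270°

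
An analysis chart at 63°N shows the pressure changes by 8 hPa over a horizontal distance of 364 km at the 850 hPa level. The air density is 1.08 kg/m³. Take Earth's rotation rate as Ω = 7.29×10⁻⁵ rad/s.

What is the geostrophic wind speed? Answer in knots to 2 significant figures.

Coriolis parameter at 63°N:
f = 2Ω sin φ = 2 × 7.29×10⁻⁵ × sin 63° = 1.30×10⁻⁴ s⁻¹
Pressure gradient: |∂P/∂n| = 800 Pa / 364000 m = 2.20×10⁻³ Pa/m
Geostrophic balance (pressure-gradient force = Coriolis force):
V_g = (1/(fρ)) |∂P/∂n| = 2.20×10⁻³ / (1.30×10⁻⁴ × 1.08) = 15.7 m/s
Converting: 15.7 m/s × 1.944 = 30 knots

30 knots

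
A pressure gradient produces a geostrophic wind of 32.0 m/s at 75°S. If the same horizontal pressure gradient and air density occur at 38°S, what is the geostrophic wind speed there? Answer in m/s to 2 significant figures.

With the same pressure gradient and density, V_g ∝ 1/f ∝ 1/sin φ.
V₂ = V₁ · sin φ₁ / sin φ₂ = 32.0 × sin 75° / sin 38°
V₂ = 32.0 × 0.9659/0.6157 = 50 m/s

50 m/s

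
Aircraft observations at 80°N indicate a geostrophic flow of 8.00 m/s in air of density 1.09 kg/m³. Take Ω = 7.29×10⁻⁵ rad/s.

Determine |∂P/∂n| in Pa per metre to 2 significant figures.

Coriolis parameter at 80°N:
f = 2Ω sin φ = 2 × 7.29×10⁻⁵ × sin 80° = 1.44×10⁻⁴ s⁻¹
Geostrophic balance rearranged: |∂P/∂n| = f ρ V_g
|∂P/∂n| = 1.44×10⁻⁴ × 1.09 × 8.00 = 1.25×10⁻³ Pa/m

1.3×10⁻³ Pa/m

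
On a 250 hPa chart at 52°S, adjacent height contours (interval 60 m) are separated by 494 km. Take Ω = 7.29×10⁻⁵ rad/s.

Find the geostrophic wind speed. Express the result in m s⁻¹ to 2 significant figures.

Coriolis parameter at 52°S:
f = 2Ω sin φ = 2 × 7.29×10⁻⁵ × sin 52° = 1.15×10⁻⁴ s⁻¹
Height gradient: |∂Z/∂n| = 60 m / 494000 m = 1.21×10⁻⁴
On a pressure surface, geostrophic balance gives V_g = (g/f)|∂Z/∂n|:
V_g = 9.81 × 1.21×10⁻⁴ / 1.15×10⁻⁴ = 10.4 m/s

10 m s⁻¹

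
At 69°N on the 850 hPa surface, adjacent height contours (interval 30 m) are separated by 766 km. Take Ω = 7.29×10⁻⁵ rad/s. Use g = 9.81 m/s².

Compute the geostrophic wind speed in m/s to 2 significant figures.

Coriolis parameter at 69°N:
f = 2Ω sin φ = 2 × 7.29×10⁻⁵ × sin 69° = 1.36×10⁻⁴ s⁻¹
Height gradient: |∂Z/∂n| = 30 m / 766000 m = 3.92×10⁻⁵
On a pressure surface, geostrophic balance gives V_g = (g/f)|∂Z/∂n|:
V_g = 9.81 × 3.92×10⁻⁵ / 1.36×10⁻⁴ = 2.82 m/s

2.8 m/s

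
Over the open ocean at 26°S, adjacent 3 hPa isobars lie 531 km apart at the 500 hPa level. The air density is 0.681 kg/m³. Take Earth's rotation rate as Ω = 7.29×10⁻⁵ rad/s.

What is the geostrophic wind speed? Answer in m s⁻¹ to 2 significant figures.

13 m s⁻¹

Coriolis parameter at 26°S:
f = 2Ω sin φ = 2 × 7.29×10⁻⁵ × sin 26° = 6.39×10⁻⁵ s⁻¹
Pressure gradient: |∂P/∂n| = 300 Pa / 531000 m = 5.65×10⁻⁴ Pa/m
Geostrophic balance (pressure-gradient force = Coriolis force):
V_g = (1/(fρ)) |∂P/∂n| = 5.65×10⁻⁴ / (6.39×10⁻⁵ × 0.681) = 13.0 m/s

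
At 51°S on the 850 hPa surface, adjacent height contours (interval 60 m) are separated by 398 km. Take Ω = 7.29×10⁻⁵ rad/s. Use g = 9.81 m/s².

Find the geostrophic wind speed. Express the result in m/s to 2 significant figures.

Coriolis parameter at 51°S:
f = 2Ω sin φ = 2 × 7.29×10⁻⁵ × sin 51° = 1.13×10⁻⁴ s⁻¹
Height gradient: |∂Z/∂n| = 60 m / 398000 m = 1.51×10⁻⁴
On a pressure surface, geostrophic balance gives V_g = (g/f)|∂Z/∂n|:
V_g = 9.81 × 1.51×10⁻⁴ / 1.13×10⁻⁴ = 13.1 m/s

13 m/s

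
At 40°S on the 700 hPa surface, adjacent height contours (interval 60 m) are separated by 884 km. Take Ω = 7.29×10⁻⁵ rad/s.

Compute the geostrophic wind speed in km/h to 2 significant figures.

26 km/h

Coriolis parameter at 40°S:
f = 2Ω sin φ = 2 × 7.29×10⁻⁵ × sin 40° = 9.37×10⁻⁵ s⁻¹
Height gradient: |∂Z/∂n| = 60 m / 884000 m = 6.79×10⁻⁵
On a pressure surface, geostrophic balance gives V_g = (g/f)|∂Z/∂n|:
V_g = 9.81 × 6.79×10⁻⁵ / 9.37×10⁻⁵ = 7.10 m/s
Converting: 7.10 m/s × 3.6 = 26 km/h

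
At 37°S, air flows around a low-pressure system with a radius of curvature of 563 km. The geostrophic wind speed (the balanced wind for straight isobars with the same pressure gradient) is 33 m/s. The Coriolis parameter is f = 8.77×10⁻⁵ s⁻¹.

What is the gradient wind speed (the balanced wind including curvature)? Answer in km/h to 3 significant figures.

Around a low, centrifugal force acts outward with Coriolis, so pressure-gradient force balances both:
(1/ρ)|∂P/∂n| = fV + V²/R  →  V² + fR·V − fR·V_g = 0
With fR = 8.77×10⁻⁵ × 563×10³ m = 49.4 m/s:
V = [−fR + √((fR)² + 4 fR V_g)]/2 = [−49.4 + √(49.4² + 4×49.4×33)]/2 = 22.6 m/s
Subgeostrophic (V < V_g = 33 m/s), as expected around a low.
Converting: 22.6 m/s × 3.6 = 81.5 km/h

81.5 km/h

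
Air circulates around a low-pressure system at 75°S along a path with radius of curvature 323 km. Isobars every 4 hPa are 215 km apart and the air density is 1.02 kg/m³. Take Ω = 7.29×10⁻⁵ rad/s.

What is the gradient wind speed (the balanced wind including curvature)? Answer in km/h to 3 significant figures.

Coriolis parameter at 75°S:
f = 2Ω sin φ = 2 × 7.29×10⁻⁵ × sin 75° = 1.41×10⁻⁴ s⁻¹
Pressure gradient: |∂P/∂n| = 400 Pa / 215000 m = 1.86×10⁻³ Pa/m
Geostrophic speed: V_g = |∂P/∂n|/(fρ) = 1.86×10⁻³/(1.41×10⁻⁴ × 1.02) = 13.0 m/s
Around a low, centrifugal force acts outward with Coriolis, so pressure-gradient force balances both:
(1/ρ)|∂P/∂n| = fV + V²/R  →  V² + fR·V − fR·V_g = 0
With fR = 1.41×10⁻⁴ × 323×10³ m = 45.5 m/s:
V = [−fR + √((fR)² + 4 fR V_g)]/2 = [−45.5 + √(45.5² + 4×45.5×13)]/2 = 10.5 m/s
Subgeostrophic (V < V_g = 13 m/s), as expected around a low.
Converting: 10.5 m/s × 3.6 = 37.9 km/h

37.9 km/h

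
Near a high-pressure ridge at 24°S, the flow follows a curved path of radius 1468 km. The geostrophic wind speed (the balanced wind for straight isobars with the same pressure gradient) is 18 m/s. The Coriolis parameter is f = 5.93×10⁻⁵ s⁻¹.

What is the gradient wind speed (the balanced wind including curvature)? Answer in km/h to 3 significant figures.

Around a high, pressure-gradient force acts outward with centrifugal, so Coriolis balances both:
fV = (1/ρ)|∂P/∂n| + V²/R  →  V² − fR·V + fR·V_g = 0
With fR = 5.93×10⁻⁵ × 1468×10³ m = 87.1 m/s:
V = [fR − √((fR)² − 4 fR V_g)]/2 = [87.1 − √(87.1² − 4×87.1×18)]/2 = 25.4 m/s
Supergeostrophic (V > V_g = 18 m/s), as expected around a high.
Converting: 25.4 m/s × 3.6 = 91.5 km/h

91.5 km/h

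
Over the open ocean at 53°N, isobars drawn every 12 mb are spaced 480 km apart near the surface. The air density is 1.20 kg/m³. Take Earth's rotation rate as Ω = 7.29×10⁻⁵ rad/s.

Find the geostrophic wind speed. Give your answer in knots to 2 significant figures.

Coriolis parameter at 53°N:
f = 2Ω sin φ = 2 × 7.29×10⁻⁵ × sin 53° = 1.16×10⁻⁴ s⁻¹
Pressure gradient: |∂P/∂n| = 1200 Pa / 480000 m = 2.50×10⁻³ Pa/m
Geostrophic balance (pressure-gradient force = Coriolis force):
V_g = (1/(fρ)) |∂P/∂n| = 2.50×10⁻³ / (1.16×10⁻⁴ × 1.20) = 17.9 m/s
Converting: 17.9 m/s × 1.944 = 35 knots

35 knots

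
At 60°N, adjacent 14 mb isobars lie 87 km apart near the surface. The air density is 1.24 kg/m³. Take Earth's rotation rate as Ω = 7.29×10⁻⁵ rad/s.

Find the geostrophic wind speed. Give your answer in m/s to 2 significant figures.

Coriolis parameter at 60°N:
f = 2Ω sin φ = 2 × 7.29×10⁻⁵ × sin 60° = 1.26×10⁻⁴ s⁻¹
Pressure gradient: |∂P/∂n| = 1400 Pa / 87000 m = 1.61×10⁻² Pa/m
Geostrophic balance (pressure-gradient force = Coriolis force):
V_g = (1/(fρ)) |∂P/∂n| = 1.61×10⁻² / (1.26×10⁻⁴ × 1.24) = 103 m/s

100 m/s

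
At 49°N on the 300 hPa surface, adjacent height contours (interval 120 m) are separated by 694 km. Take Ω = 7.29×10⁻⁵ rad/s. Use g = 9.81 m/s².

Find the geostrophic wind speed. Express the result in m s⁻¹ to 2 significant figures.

15 m s⁻¹

Coriolis parameter at 49°N:
f = 2Ω sin φ = 2 × 7.29×10⁻⁵ × sin 49° = 1.10×10⁻⁴ s⁻¹
Height gradient: |∂Z/∂n| = 120 m / 694000 m = 1.73×10⁻⁴
On a pressure surface, geostrophic balance gives V_g = (g/f)|∂Z/∂n|:
V_g = 9.81 × 1.73×10⁻⁴ / 1.10×10⁻⁴ = 15.4 m/s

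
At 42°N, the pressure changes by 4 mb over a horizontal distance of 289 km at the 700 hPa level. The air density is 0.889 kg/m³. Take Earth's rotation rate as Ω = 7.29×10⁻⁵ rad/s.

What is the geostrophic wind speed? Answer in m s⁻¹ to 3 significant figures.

16.0 m s⁻¹

Coriolis parameter at 42°N:
f = 2Ω sin φ = 2 × 7.29×10⁻⁵ × sin 42° = 9.76×10⁻⁵ s⁻¹
Pressure gradient: |∂P/∂n| = 400 Pa / 289000 m = 1.38×10⁻³ Pa/m
Geostrophic balance (pressure-gradient force = Coriolis force):
V_g = (1/(fρ)) |∂P/∂n| = 1.38×10⁻³ / (9.76×10⁻⁵ × 0.889) = 16.0 m/s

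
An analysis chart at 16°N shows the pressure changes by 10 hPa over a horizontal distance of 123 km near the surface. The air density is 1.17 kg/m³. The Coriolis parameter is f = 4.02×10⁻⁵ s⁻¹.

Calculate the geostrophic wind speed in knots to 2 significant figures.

340 knots

Pressure gradient: |∂P/∂n| = 1000 Pa / 123000 m = 8.13×10⁻³ Pa/m
Geostrophic balance (pressure-gradient force = Coriolis force):
V_g = (1/(fρ)) |∂P/∂n| = 8.13×10⁻³ / (4.02×10⁻⁵ × 1.17) = 173 m/s
Converting: 173 m/s × 1.944 = 340 knots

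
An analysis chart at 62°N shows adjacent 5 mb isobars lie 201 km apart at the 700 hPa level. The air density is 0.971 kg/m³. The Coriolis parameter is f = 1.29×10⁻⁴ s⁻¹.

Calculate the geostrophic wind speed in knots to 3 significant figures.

38.6 knots

Pressure gradient: |∂P/∂n| = 500 Pa / 201000 m = 2.49×10⁻³ Pa/m
Geostrophic balance (pressure-gradient force = Coriolis force):
V_g = (1/(fρ)) |∂P/∂n| = 2.49×10⁻³ / (1.29×10⁻⁴ × 0.971) = 19.9 m/s
Converting: 19.9 m/s × 1.944 = 38.6 knots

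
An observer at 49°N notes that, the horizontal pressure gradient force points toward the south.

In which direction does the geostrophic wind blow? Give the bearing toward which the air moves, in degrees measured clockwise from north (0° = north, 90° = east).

270°

The pressure-gradient force points toward the south (bearing 180°).
Geostrophic balance: in the Northern Hemisphere the Coriolis force deflects motion to the right, so the geostrophic wind blows 90° to the right of the pressure-gradient force (low pressure on the left).
Rotating 180° by 90° clockwise gives 270° — the wind blows toward the west.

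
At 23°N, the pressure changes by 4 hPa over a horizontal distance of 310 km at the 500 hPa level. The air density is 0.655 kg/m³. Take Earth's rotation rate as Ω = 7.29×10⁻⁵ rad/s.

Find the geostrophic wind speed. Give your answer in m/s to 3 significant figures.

Coriolis parameter at 23°N:
f = 2Ω sin φ = 2 × 7.29×10⁻⁵ × sin 23° = 5.70×10⁻⁵ s⁻¹
Pressure gradient: |∂P/∂n| = 400 Pa / 310000 m = 1.29×10⁻³ Pa/m
Geostrophic balance (pressure-gradient force = Coriolis force):
V_g = (1/(fρ)) |∂P/∂n| = 1.29×10⁻³ / (5.70×10⁻⁵ × 0.655) = 34.6 m/s

34.6 m/s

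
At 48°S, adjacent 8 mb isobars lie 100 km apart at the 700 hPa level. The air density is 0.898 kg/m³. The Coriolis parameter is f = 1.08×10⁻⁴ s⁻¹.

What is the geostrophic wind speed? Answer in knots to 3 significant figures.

160 knots

Pressure gradient: |∂P/∂n| = 800 Pa / 100000 m = 8.00×10⁻³ Pa/m
Geostrophic balance (pressure-gradient force = Coriolis force):
V_g = (1/(fρ)) |∂P/∂n| = 8.00×10⁻³ / (1.08×10⁻⁴ × 0.898) = 82.5 m/s
Converting: 82.5 m/s × 1.944 = 160 knots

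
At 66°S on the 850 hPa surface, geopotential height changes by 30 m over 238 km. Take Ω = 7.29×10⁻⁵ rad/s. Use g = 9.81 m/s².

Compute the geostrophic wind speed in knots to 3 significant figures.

Coriolis parameter at 66°S:
f = 2Ω sin φ = 2 × 7.29×10⁻⁵ × sin 66° = 1.33×10⁻⁴ s⁻¹
Height gradient: |∂Z/∂n| = 30 m / 238000 m = 1.26×10⁻⁴
On a pressure surface, geostrophic balance gives V_g = (g/f)|∂Z/∂n|:
V_g = 9.81 × 1.26×10⁻⁴ / 1.33×10⁻⁴ = 9.28 m/s
Converting: 9.28 m/s × 1.944 = 18.0 knots

18.0 knots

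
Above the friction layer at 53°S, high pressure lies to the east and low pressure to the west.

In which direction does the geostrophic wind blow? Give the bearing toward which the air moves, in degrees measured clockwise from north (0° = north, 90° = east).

The pressure-gradient force points toward the west (bearing 270°).
Geostrophic balance: in the Southern Hemisphere the Coriolis force deflects motion to the left, so the geostrophic wind blows 90° to the left of the pressure-gradient force (low pressure on the right).
Rotating 270° by 90° counterclockwise gives 180° — the wind blows toward the south.

180°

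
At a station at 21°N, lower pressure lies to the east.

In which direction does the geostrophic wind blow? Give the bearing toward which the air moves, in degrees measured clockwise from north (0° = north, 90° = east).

180°

The pressure-gradient force points toward the east (bearing 090°).
Geostrophic balance: in the Northern Hemisphere the Coriolis force deflects motion to the right, so the geostrophic wind blows 90° to the right of the pressure-gradient force (low pressure on the left).
Rotating 090° by 90° clockwise gives 180° — the wind blows toward the south.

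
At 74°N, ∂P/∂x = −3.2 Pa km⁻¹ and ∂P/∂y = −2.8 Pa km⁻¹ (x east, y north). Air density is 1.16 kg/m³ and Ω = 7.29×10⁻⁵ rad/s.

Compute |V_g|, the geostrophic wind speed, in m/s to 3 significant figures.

Coriolis parameter at 74°N:
f = 2Ω sin φ = 2 × 7.29×10⁻⁵ × sin 74° = 1.40×10⁻⁴ s⁻¹
Component geostrophic relations (x east, y north):
u_g = −(1/(fρ)) ∂P/∂y,  v_g = (1/(fρ)) ∂P/∂x
u_g = −(−2.8×10⁻³)/(1.40×10⁻⁴ × 1.16) = 17.2 m/s;  v_g = (−3.2×10⁻³)/(1.40×10⁻⁴ × 1.16) = −19.7 m/s
|V_g| = √(u_g² + v_g²) = 26.2 m/s

26.2 m/s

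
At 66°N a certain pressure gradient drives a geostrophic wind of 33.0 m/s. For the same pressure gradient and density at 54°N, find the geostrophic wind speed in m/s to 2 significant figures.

With the same pressure gradient and density, V_g ∝ 1/f ∝ 1/sin φ.
V₂ = V₁ · sin φ₁ / sin φ₂ = 33.0 × sin 66° / sin 54°
V₂ = 33.0 × 0.9135/0.8090 = 37 m/s

37 m/s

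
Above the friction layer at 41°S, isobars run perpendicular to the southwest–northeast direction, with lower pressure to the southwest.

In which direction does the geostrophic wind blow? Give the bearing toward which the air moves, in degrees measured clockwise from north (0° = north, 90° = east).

135°

The pressure-gradient force points toward the southwest (bearing 225°).
Geostrophic balance: in the Southern Hemisphere the Coriolis force deflects motion to the left, so the geostrophic wind blows 90° to the left of the pressure-gradient force (low pressure on the right).
Rotating 225° by 90° counterclockwise gives 135° — the wind blows toward the southeast.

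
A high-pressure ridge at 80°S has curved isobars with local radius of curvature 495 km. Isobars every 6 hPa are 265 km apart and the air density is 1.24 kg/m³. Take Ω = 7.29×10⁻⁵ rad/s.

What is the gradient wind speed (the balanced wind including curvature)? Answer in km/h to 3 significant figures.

59.7 km/h

Coriolis parameter at 80°S:
f = 2Ω sin φ = 2 × 7.29×10⁻⁵ × sin 80° = 1.44×10⁻⁴ s⁻¹
Pressure gradient: |∂P/∂n| = 600 Pa / 265000 m = 2.26×10⁻³ Pa/m
Geostrophic speed: V_g = |∂P/∂n|/(fρ) = 2.26×10⁻³/(1.44×10⁻⁴ × 1.24) = 12.7 m/s
Around a high, pressure-gradient force acts outward with centrifugal, so Coriolis balances both:
fV = (1/ρ)|∂P/∂n| + V²/R  →  V² − fR·V + fR·V_g = 0
With fR = 1.44×10⁻⁴ × 495×10³ m = 71.1 m/s:
V = [fR − √((fR)² − 4 fR V_g)]/2 = [71.1 − √(71.1² − 4×71.1×12.7)]/2 = 16.6 m/s
Supergeostrophic (V > V_g = 12.7 m/s), as expected around a high.
Converting: 16.6 m/s × 3.6 = 59.7 km/h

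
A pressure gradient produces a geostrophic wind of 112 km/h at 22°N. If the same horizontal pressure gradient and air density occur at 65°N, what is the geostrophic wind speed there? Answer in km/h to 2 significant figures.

With the same pressure gradient and density, V_g ∝ 1/f ∝ 1/sin φ.
V₂ = V₁ · sin φ₁ / sin φ₂ = 112 × sin 22° / sin 65°
V₂ = 112 × 0.3746/0.9063 = 46 km/h

46 km/h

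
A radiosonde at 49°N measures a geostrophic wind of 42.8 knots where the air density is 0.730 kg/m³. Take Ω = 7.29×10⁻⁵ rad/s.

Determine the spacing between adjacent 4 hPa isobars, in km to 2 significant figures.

230 km

Coriolis parameter at 49°N:
f = 2Ω sin φ = 2 × 7.29×10⁻⁵ × sin 49° = 1.10×10⁻⁴ s⁻¹
Wind speed in SI: 42.8 knots = 22.0 m/s
Geostrophic balance rearranged: |∂P/∂n| = f ρ V_g
|∂P/∂n| = 1.10×10⁻⁴ × 0.730 × 22.0 = 1.77×10⁻³ Pa/m
Isobar spacing: Δn = ΔP/|∂P/∂n| = 400 Pa / 1.77×10⁻³ Pa/m = 226161 m ≈ 230 km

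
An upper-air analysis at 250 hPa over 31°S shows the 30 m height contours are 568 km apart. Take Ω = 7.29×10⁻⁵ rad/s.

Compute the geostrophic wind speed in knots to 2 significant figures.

13 knots

Coriolis parameter at 31°S:
f = 2Ω sin φ = 2 × 7.29×10⁻⁵ × sin 31° = 7.51×10⁻⁵ s⁻¹
Height gradient: |∂Z/∂n| = 30 m / 568000 m = 5.28×10⁻⁵
On a pressure surface, geostrophic balance gives V_g = (g/f)|∂Z/∂n|:
V_g = 9.81 × 5.28×10⁻⁵ / 7.51×10⁻⁵ = 6.90 m/s
Converting: 6.90 m/s × 1.944 = 13 knots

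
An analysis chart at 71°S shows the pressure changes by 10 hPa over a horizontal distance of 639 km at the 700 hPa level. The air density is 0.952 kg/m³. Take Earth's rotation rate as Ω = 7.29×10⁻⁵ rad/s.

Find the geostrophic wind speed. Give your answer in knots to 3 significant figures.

23.2 knots

Coriolis parameter at 71°S:
f = 2Ω sin φ = 2 × 7.29×10⁻⁵ × sin 71° = 1.38×10⁻⁴ s⁻¹
Pressure gradient: |∂P/∂n| = 1000 Pa / 639000 m = 1.56×10⁻³ Pa/m
Geostrophic balance (pressure-gradient force = Coriolis force):
V_g = (1/(fρ)) |∂P/∂n| = 1.56×10⁻³ / (1.38×10⁻⁴ × 0.952) = 11.9 m/s
Converting: 11.9 m/s × 1.944 = 23.2 knots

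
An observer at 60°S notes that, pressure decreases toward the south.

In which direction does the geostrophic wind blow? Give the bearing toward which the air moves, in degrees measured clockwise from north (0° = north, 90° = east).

090°

The pressure-gradient force points toward the south (bearing 180°).
Geostrophic balance: in the Southern Hemisphere the Coriolis force deflects motion to the left, so the geostrophic wind blows 90° to the left of the pressure-gradient force (low pressure on the right).
Rotating 180° by 90° counterclockwise gives 090° — the wind blows toward the east.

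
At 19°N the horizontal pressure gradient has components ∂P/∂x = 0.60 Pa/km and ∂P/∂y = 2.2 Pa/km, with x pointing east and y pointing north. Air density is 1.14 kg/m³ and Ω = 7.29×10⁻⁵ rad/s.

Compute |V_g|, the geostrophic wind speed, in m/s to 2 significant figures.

42 m/s

Coriolis parameter at 19°N:
f = 2Ω sin φ = 2 × 7.29×10⁻⁵ × sin 19° = 4.75×10⁻⁵ s⁻¹
Component geostrophic relations (x east, y north):
u_g = −(1/(fρ)) ∂P/∂y,  v_g = (1/(fρ)) ∂P/∂x
u_g = −(2.2×10⁻³)/(4.75×10⁻⁵ × 1.14) = −40.7 m/s;  v_g = (0.60×10⁻³)/(4.75×10⁻⁵ × 1.14) = 11.1 m/s
|V_g| = √(u_g² + v_g²) = 42.1 m/s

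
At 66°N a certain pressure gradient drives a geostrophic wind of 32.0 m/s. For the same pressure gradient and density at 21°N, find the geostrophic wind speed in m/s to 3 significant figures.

81.6 m/s

With the same pressure gradient and density, V_g ∝ 1/f ∝ 1/sin φ.
V₂ = V₁ · sin φ₁ / sin φ₂ = 32.0 × sin 66° / sin 21°
V₂ = 32.0 × 0.9135/0.3584 = 81.6 m/s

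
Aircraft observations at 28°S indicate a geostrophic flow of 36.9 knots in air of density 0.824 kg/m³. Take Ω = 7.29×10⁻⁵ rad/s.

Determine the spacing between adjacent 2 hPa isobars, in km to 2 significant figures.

Coriolis parameter at 28°S:
f = 2Ω sin φ = 2 × 7.29×10⁻⁵ × sin 28° = 6.84×10⁻⁵ s⁻¹
Wind speed in SI: 36.9 knots = 19.0 m/s
Geostrophic balance rearranged: |∂P/∂n| = f ρ V_g
|∂P/∂n| = 6.84×10⁻⁵ × 0.824 × 19.0 = 1.07×10⁻³ Pa/m
Isobar spacing: Δn = ΔP/|∂P/∂n| = 200 Pa / 1.07×10⁻³ Pa/m = 186798 m ≈ 190 km

190 km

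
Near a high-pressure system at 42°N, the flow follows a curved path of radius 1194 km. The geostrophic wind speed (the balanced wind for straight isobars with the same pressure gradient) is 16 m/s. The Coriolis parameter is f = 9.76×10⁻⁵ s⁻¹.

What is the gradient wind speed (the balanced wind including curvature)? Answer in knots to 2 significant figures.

Around a high, pressure-gradient force acts outward with centrifugal, so Coriolis balances both:
fV = (1/ρ)|∂P/∂n| + V²/R  →  V² − fR·V + fR·V_g = 0
With fR = 9.76×10⁻⁵ × 1194×10³ m = 117 m/s:
V = [fR − √((fR)² − 4 fR V_g)]/2 = [117 − √(117² − 4×117×16)]/2 = 19.1 m/s
Supergeostrophic (V > V_g = 16 m/s), as expected around a high.
Converting: 19.1 m/s × 1.944 = 37 knots

37 knots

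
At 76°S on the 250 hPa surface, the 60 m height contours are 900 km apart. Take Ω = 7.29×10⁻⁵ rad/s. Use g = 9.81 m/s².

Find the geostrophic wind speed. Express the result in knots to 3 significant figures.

8.99 knots

Coriolis parameter at 76°S:
f = 2Ω sin φ = 2 × 7.29×10⁻⁵ × sin 76° = 1.41×10⁻⁴ s⁻¹
Height gradient: |∂Z/∂n| = 60 m / 900000 m = 6.67×10⁻⁵
On a pressure surface, geostrophic balance gives V_g = (g/f)|∂Z/∂n|:
V_g = 9.81 × 6.67×10⁻⁵ / 1.41×10⁻⁴ = 4.62 m/s
Converting: 4.62 m/s × 1.944 = 8.99 knots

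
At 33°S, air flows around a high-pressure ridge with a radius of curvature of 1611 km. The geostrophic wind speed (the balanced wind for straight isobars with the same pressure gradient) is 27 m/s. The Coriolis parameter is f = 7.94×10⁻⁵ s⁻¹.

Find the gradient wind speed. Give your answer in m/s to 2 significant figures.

Around a high, pressure-gradient force acts outward with centrifugal, so Coriolis balances both:
fV = (1/ρ)|∂P/∂n| + V²/R  →  V² − fR·V + fR·V_g = 0
With fR = 7.94×10⁻⁵ × 1611×10³ m = 128 m/s:
V = [fR − √((fR)² − 4 fR V_g)]/2 = [128 − √(128² − 4×128×27)]/2 = 38.7 m/s
Supergeostrophic (V > V_g = 27 m/s), as expected around a high.

39 m/s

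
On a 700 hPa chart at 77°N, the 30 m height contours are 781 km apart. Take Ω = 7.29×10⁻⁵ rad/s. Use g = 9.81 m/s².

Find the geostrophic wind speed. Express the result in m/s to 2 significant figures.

Coriolis parameter at 77°N:
f = 2Ω sin φ = 2 × 7.29×10⁻⁵ × sin 77° = 1.42×10⁻⁴ s⁻¹
Height gradient: |∂Z/∂n| = 30 m / 781000 m = 3.84×10⁻⁵
On a pressure surface, geostrophic balance gives V_g = (g/f)|∂Z/∂n|:
V_g = 9.81 × 3.84×10⁻⁵ / 1.42×10⁻⁴ = 2.65 m/s

2.7 m/s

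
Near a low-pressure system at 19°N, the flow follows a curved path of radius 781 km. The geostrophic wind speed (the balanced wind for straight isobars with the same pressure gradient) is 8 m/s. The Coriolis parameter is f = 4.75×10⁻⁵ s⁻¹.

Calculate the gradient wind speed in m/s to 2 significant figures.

Around a low, centrifugal force acts outward with Coriolis, so pressure-gradient force balances both:
(1/ρ)|∂P/∂n| = fV + V²/R  →  V² + fR·V − fR·V_g = 0
With fR = 4.75×10⁻⁵ × 781×10³ m = 37.1 m/s:
V = [−fR + √((fR)² + 4 fR V_g)]/2 = [−37.1 + √(37.1² + 4×37.1×8)]/2 = 6.77 m/s
Subgeostrophic (V < V_g = 8 m/s), as expected around a low.

6.8 m/s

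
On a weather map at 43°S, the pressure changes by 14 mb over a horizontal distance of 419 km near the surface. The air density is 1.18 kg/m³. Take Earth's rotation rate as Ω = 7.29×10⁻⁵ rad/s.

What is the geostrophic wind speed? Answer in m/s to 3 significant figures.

Coriolis parameter at 43°S:
f = 2Ω sin φ = 2 × 7.29×10⁻⁵ × sin 43° = 9.94×10⁻⁵ s⁻¹
Pressure gradient: |∂P/∂n| = 1400 Pa / 419000 m = 3.34×10⁻³ Pa/m
Geostrophic balance (pressure-gradient force = Coriolis force):
V_g = (1/(fρ)) |∂P/∂n| = 3.34×10⁻³ / (9.94×10⁻⁵ × 1.18) = 28.5 m/s

28.5 m/s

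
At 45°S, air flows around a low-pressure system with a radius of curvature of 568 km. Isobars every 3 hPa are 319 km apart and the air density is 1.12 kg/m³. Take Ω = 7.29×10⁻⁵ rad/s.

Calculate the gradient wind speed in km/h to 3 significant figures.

Coriolis parameter at 45°S:
f = 2Ω sin φ = 2 × 7.29×10⁻⁵ × sin 45° = 1.03×10⁻⁴ s⁻¹
Pressure gradient: |∂P/∂n| = 300 Pa / 319000 m = 9.40×10⁻⁴ Pa/m
Geostrophic speed: V_g = |∂P/∂n|/(fρ) = 9.40×10⁻⁴/(1.03×10⁻⁴ × 1.12) = 8.14 m/s
Around a low, centrifugal force acts outward with Coriolis, so pressure-gradient force balances both:
(1/ρ)|∂P/∂n| = fV + V²/R  →  V² + fR·V − fR·V_g = 0
With fR = 1.03×10⁻⁴ × 568×10³ m = 58.6 m/s:
V = [−fR + √((fR)² + 4 fR V_g)]/2 = [−58.6 + √(58.6² + 4×58.6×8.14)]/2 = 7.25 m/s
Subgeostrophic (V < V_g = 8.14 m/s), as expected around a low.
Converting: 7.25 m/s × 3.6 = 26.1 km/h

26.1 km/h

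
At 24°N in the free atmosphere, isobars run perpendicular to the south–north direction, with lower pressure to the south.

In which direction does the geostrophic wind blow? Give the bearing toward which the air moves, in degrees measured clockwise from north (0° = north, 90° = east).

270°

The pressure-gradient force points toward the south (bearing 180°).
Geostrophic balance: in the Northern Hemisphere the Coriolis force deflects motion to the right, so the geostrophic wind blows 90° to the right of the pressure-gradient force (low pressure on the left).
Rotating 180° by 90° clockwise gives 270° — the wind blows toward the west.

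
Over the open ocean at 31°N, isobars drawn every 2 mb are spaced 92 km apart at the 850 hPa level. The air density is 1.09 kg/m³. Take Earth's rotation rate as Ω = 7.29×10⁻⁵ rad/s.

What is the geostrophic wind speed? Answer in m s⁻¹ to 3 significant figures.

26.6 m s⁻¹

Coriolis parameter at 31°N:
f = 2Ω sin φ = 2 × 7.29×10⁻⁵ × sin 31° = 7.51×10⁻⁵ s⁻¹
Pressure gradient: |∂P/∂n| = 200 Pa / 92000 m = 2.17×10⁻³ Pa/m
Geostrophic balance (pressure-gradient force = Coriolis force):
V_g = (1/(fρ)) |∂P/∂n| = 2.17×10⁻³ / (7.51×10⁻⁵ × 1.09) = 26.6 m/s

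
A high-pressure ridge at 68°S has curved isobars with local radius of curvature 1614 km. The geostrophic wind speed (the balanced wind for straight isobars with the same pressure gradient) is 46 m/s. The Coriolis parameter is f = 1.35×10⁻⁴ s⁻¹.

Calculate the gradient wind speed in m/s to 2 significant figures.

Around a high, pressure-gradient force acts outward with centrifugal, so Coriolis balances both:
fV = (1/ρ)|∂P/∂n| + V²/R  →  V² − fR·V + fR·V_g = 0
With fR = 1.35×10⁻⁴ × 1614×10³ m = 218 m/s:
V = [fR − √((fR)² − 4 fR V_g)]/2 = [218 − √(218² − 4×218×46)]/2 = 66 m/s
Supergeostrophic (V > V_g = 46 m/s), as expected around a high.

66 m/s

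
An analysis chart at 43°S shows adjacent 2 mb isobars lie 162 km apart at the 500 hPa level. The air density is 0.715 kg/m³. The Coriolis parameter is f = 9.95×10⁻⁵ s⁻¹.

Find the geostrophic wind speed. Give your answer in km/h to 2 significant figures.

62 km/h

Pressure gradient: |∂P/∂n| = 200 Pa / 162000 m = 1.23×10⁻³ Pa/m
Geostrophic balance (pressure-gradient force = Coriolis force):
V_g = (1/(fρ)) |∂P/∂n| = 1.23×10⁻³ / (9.95×10⁻⁵ × 0.715) = 17.4 m/s
Converting: 17.4 m/s × 3.6 = 62 km/h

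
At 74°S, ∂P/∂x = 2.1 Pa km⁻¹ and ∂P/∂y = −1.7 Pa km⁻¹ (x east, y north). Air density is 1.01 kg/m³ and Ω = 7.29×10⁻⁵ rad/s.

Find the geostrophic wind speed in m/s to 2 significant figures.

19 m/s

Coriolis parameter at 74°S:
f = 2Ω sin φ = 2 × 7.29×10⁻⁵ × sin 74° = 1.40×10⁻⁴ s⁻¹
In the Southern Hemisphere f is negative: f = −1.40×10⁻⁴ s⁻¹.
Component geostrophic relations (x east, y north):
u_g = −(1/(fρ)) ∂P/∂y,  v_g = (1/(fρ)) ∂P/∂x
u_g = −(−1.7×10⁻³)/(−1.40×10⁻⁴ × 1.01) = −12.0 m/s;  v_g = (2.1×10⁻³)/(−1.40×10⁻⁴ × 1.01) = −14.8 m/s
|V_g| = √(u_g² + v_g²) = 19.1 m/s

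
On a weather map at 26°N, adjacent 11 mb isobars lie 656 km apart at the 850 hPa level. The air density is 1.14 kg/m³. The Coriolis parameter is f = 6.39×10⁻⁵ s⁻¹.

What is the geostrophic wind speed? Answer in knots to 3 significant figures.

Pressure gradient: |∂P/∂n| = 1100 Pa / 656000 m = 1.68×10⁻³ Pa/m
Geostrophic balance (pressure-gradient force = Coriolis force):
V_g = (1/(fρ)) |∂P/∂n| = 1.68×10⁻³ / (6.39×10⁻⁵ × 1.14) = 23.0 m/s
Converting: 23.0 m/s × 1.944 = 44.7 knots

44.7 knots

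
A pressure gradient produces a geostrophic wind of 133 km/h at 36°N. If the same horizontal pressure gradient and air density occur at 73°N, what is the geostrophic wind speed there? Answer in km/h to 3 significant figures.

81.7 km/h

With the same pressure gradient and density, V_g ∝ 1/f ∝ 1/sin φ.
V₂ = V₁ · sin φ₁ / sin φ₂ = 133 × sin 36° / sin 73°
V₂ = 133 × 0.5878/0.9563 = 81.7 km/h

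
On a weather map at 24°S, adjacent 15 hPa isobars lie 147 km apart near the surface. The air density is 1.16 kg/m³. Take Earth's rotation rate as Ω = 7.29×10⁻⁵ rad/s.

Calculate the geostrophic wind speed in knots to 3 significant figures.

288 knots

Coriolis parameter at 24°S:
f = 2Ω sin φ = 2 × 7.29×10⁻⁵ × sin 24° = 5.93×10⁻⁵ s⁻¹
Pressure gradient: |∂P/∂n| = 1500 Pa / 147000 m = 1.02×10⁻² Pa/m
Geostrophic balance (pressure-gradient force = Coriolis force):
V_g = (1/(fρ)) |∂P/∂n| = 1.02×10⁻² / (5.93×10⁻⁵ × 1.16) = 148 m/s
Converting: 148 m/s × 1.944 = 288 knots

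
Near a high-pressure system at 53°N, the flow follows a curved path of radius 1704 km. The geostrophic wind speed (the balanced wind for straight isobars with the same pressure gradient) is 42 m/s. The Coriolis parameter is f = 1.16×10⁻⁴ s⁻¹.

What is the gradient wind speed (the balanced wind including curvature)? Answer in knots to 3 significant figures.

Around a high, pressure-gradient force acts outward with centrifugal, so Coriolis balances both:
fV = (1/ρ)|∂P/∂n| + V²/R  →  V² − fR·V + fR·V_g = 0
With fR = 1.16×10⁻⁴ × 1704×10³ m = 198 m/s:
V = [fR − √((fR)² − 4 fR V_g)]/2 = [198 − √(198² − 4×198×42)]/2 = 60.5 m/s
Supergeostrophic (V > V_g = 42 m/s), as expected around a high.
Converting: 60.5 m/s × 1.944 = 118 knots

118 knots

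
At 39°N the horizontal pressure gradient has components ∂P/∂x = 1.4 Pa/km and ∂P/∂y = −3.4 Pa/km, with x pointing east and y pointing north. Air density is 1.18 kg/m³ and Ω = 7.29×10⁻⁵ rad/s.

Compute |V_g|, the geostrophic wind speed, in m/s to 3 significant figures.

Coriolis parameter at 39°N:
f = 2Ω sin φ = 2 × 7.29×10⁻⁵ × sin 39° = 9.18×10⁻⁵ s⁻¹
Component geostrophic relations (x east, y north):
u_g = −(1/(fρ)) ∂P/∂y,  v_g = (1/(fρ)) ∂P/∂x
u_g = −(−3.4×10⁻³)/(9.18×10⁻⁵ × 1.18) = 31.4 m/s;  v_g = (1.4×10⁻³)/(9.18×10⁻⁵ × 1.18) = 12.9 m/s
|V_g| = √(u_g² + v_g²) = 34.0 m/s

34.0 m/s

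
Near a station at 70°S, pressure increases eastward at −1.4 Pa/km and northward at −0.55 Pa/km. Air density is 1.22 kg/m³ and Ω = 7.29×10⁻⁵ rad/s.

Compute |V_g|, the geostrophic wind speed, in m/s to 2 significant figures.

Coriolis parameter at 70°S:
f = 2Ω sin φ = 2 × 7.29×10⁻⁵ × sin 70° = 1.37×10⁻⁴ s⁻¹
In the Southern Hemisphere f is negative: f = −1.37×10⁻⁴ s⁻¹.
Component geostrophic relations (x east, y north):
u_g = −(1/(fρ)) ∂P/∂y,  v_g = (1/(fρ)) ∂P/∂x
u_g = −(−0.55×10⁻³)/(−1.37×10⁻⁴ × 1.22) = −3.29 m/s;  v_g = (−1.4×10⁻³)/(−1.37×10⁻⁴ × 1.22) = 8.38 m/s
|V_g| = √(u_g² + v_g²) = 9.00 m/s

9.0 m/s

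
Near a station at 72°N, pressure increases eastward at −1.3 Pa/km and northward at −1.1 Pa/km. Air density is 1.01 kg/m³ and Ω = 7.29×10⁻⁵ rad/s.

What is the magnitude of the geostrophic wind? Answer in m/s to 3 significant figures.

12.2 m/s

Coriolis parameter at 72°N:
f = 2Ω sin φ = 2 × 7.29×10⁻⁵ × sin 72° = 1.39×10⁻⁴ s⁻¹
Component geostrophic relations (x east, y north):
u_g = −(1/(fρ)) ∂P/∂y,  v_g = (1/(fρ)) ∂P/∂x
u_g = −(−1.1×10⁻³)/(1.39×10⁻⁴ × 1.01) = 7.85 m/s;  v_g = (−1.3×10⁻³)/(1.39×10⁻⁴ × 1.01) = −9.28 m/s
|V_g| = √(u_g² + v_g²) = 12.2 m/s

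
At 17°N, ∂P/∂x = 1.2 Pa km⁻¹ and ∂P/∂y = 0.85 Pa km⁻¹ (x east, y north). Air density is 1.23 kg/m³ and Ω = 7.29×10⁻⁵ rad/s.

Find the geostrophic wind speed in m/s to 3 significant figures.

28.0 m/s

Coriolis parameter at 17°N:
f = 2Ω sin φ = 2 × 7.29×10⁻⁵ × sin 17° = 4.26×10⁻⁵ s⁻¹
Component geostrophic relations (x east, y north):
u_g = −(1/(fρ)) ∂P/∂y,  v_g = (1/(fρ)) ∂P/∂x
u_g = −(0.85×10⁻³)/(4.26×10⁻⁵ × 1.23) = −16.2 m/s;  v_g = (1.2×10⁻³)/(4.26×10⁻⁵ × 1.23) = 22.9 m/s
|V_g| = √(u_g² + v_g²) = 28.0 m/s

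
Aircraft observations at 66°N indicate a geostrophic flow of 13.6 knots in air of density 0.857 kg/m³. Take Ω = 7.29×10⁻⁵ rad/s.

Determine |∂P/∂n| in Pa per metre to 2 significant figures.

Coriolis parameter at 66°N:
f = 2Ω sin φ = 2 × 7.29×10⁻⁵ × sin 66° = 1.33×10⁻⁴ s⁻¹
Wind speed in SI: 13.6 knots = 7.00 m/s
Geostrophic balance rearranged: |∂P/∂n| = f ρ V_g
|∂P/∂n| = 1.33×10⁻⁴ × 0.857 × 7.00 = 7.99×10⁻⁴ Pa/m

8.0×10⁻⁴ Pa/m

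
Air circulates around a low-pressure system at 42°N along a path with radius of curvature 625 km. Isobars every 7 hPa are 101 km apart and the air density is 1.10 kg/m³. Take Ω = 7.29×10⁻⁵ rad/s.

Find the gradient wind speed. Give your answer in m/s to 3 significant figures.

Coriolis parameter at 42°N:
f = 2Ω sin φ = 2 × 7.29×10⁻⁵ × sin 42° = 9.76×10⁻⁵ s⁻¹
Pressure gradient: |∂P/∂n| = 700 Pa / 101000 m = 6.93×10⁻³ Pa/m
Geostrophic speed: V_g = |∂P/∂n|/(fρ) = 6.93×10⁻³/(9.76×10⁻⁵ × 1.10) = 64.6 m/s
Around a low, centrifugal force acts outward with Coriolis, so pressure-gradient force balances both:
(1/ρ)|∂P/∂n| = fV + V²/R  →  V² + fR·V − fR·V_g = 0
With fR = 9.76×10⁻⁵ × 625×10³ m = 61.0 m/s:
V = [−fR + √((fR)² + 4 fR V_g)]/2 = [−61.0 + √(61.0² + 4×61.0×64.6)]/2 = 39.3 m/s
Subgeostrophic (V < V_g = 64.6 m/s), as expected around a low.

39.3 m/s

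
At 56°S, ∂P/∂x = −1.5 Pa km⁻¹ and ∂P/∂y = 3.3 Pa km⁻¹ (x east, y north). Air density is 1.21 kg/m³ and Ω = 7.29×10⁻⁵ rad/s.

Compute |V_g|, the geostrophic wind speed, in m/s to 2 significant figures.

Coriolis parameter at 56°S:
f = 2Ω sin φ = 2 × 7.29×10⁻⁵ × sin 56° = 1.21×10⁻⁴ s⁻¹
In the Southern Hemisphere f is negative: f = −1.21×10⁻⁴ s⁻¹.
Component geostrophic relations (x east, y north):
u_g = −(1/(fρ)) ∂P/∂y,  v_g = (1/(fρ)) ∂P/∂x
u_g = −(3.3×10⁻³)/(−1.21×10⁻⁴ × 1.21) = 22.6 m/s;  v_g = (−1.5×10⁻³)/(−1.21×10⁻⁴ × 1.21) = 10.3 m/s
|V_g| = √(u_g² + v_g²) = 24.8 m/s

25 m/s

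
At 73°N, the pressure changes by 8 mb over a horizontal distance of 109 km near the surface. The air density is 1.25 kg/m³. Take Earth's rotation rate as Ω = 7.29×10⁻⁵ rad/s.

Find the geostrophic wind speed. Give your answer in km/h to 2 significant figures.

150 km/h

Coriolis parameter at 73°N:
f = 2Ω sin φ = 2 × 7.29×10⁻⁵ × sin 73° = 1.39×10⁻⁴ s⁻¹
Pressure gradient: |∂P/∂n| = 800 Pa / 109000 m = 7.34×10⁻³ Pa/m
Geostrophic balance (pressure-gradient force = Coriolis force):
V_g = (1/(fρ)) |∂P/∂n| = 7.34×10⁻³ / (1.39×10⁻⁴ × 1.25) = 42.1 m/s
Converting: 42.1 m/s × 3.6 = 150 km/h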